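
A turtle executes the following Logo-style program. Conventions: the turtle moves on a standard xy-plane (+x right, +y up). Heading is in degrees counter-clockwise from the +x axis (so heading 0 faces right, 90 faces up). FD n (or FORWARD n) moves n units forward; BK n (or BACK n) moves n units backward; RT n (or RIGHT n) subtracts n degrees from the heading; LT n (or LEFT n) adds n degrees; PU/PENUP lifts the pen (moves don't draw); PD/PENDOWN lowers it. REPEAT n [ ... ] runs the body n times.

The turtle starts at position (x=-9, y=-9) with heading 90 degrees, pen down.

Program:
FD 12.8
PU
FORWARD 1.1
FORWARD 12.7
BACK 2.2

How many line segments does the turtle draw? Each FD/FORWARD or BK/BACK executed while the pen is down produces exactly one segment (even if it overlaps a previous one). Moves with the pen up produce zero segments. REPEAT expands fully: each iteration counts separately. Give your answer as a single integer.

Answer: 1

Derivation:
Executing turtle program step by step:
Start: pos=(-9,-9), heading=90, pen down
FD 12.8: (-9,-9) -> (-9,3.8) [heading=90, draw]
PU: pen up
FD 1.1: (-9,3.8) -> (-9,4.9) [heading=90, move]
FD 12.7: (-9,4.9) -> (-9,17.6) [heading=90, move]
BK 2.2: (-9,17.6) -> (-9,15.4) [heading=90, move]
Final: pos=(-9,15.4), heading=90, 1 segment(s) drawn
Segments drawn: 1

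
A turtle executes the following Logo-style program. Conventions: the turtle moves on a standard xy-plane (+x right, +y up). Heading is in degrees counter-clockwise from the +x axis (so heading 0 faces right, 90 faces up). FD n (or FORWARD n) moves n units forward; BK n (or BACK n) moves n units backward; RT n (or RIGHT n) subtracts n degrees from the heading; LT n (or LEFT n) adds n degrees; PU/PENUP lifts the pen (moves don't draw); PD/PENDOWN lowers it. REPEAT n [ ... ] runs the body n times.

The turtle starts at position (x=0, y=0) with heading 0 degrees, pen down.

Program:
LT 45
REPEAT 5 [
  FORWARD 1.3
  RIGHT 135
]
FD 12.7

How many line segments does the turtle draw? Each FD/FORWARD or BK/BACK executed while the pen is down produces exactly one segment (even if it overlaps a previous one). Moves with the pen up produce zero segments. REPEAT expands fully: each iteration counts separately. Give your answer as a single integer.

Executing turtle program step by step:
Start: pos=(0,0), heading=0, pen down
LT 45: heading 0 -> 45
REPEAT 5 [
  -- iteration 1/5 --
  FD 1.3: (0,0) -> (0.919,0.919) [heading=45, draw]
  RT 135: heading 45 -> 270
  -- iteration 2/5 --
  FD 1.3: (0.919,0.919) -> (0.919,-0.381) [heading=270, draw]
  RT 135: heading 270 -> 135
  -- iteration 3/5 --
  FD 1.3: (0.919,-0.381) -> (0,0.538) [heading=135, draw]
  RT 135: heading 135 -> 0
  -- iteration 4/5 --
  FD 1.3: (0,0.538) -> (1.3,0.538) [heading=0, draw]
  RT 135: heading 0 -> 225
  -- iteration 5/5 --
  FD 1.3: (1.3,0.538) -> (0.381,-0.381) [heading=225, draw]
  RT 135: heading 225 -> 90
]
FD 12.7: (0.381,-0.381) -> (0.381,12.319) [heading=90, draw]
Final: pos=(0.381,12.319), heading=90, 6 segment(s) drawn
Segments drawn: 6

Answer: 6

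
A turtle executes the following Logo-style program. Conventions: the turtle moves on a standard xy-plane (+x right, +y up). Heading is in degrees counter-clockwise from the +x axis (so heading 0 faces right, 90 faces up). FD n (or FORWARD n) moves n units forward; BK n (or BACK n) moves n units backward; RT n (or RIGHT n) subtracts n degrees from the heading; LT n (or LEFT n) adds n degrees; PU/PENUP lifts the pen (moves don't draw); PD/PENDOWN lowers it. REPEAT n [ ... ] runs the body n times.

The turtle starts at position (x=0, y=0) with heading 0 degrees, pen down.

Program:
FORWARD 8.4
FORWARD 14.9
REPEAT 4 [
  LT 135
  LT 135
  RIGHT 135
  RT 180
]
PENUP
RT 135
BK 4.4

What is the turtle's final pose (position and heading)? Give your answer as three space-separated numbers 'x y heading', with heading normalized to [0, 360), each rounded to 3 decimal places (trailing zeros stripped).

Answer: 20.189 -3.111 45

Derivation:
Executing turtle program step by step:
Start: pos=(0,0), heading=0, pen down
FD 8.4: (0,0) -> (8.4,0) [heading=0, draw]
FD 14.9: (8.4,0) -> (23.3,0) [heading=0, draw]
REPEAT 4 [
  -- iteration 1/4 --
  LT 135: heading 0 -> 135
  LT 135: heading 135 -> 270
  RT 135: heading 270 -> 135
  RT 180: heading 135 -> 315
  -- iteration 2/4 --
  LT 135: heading 315 -> 90
  LT 135: heading 90 -> 225
  RT 135: heading 225 -> 90
  RT 180: heading 90 -> 270
  -- iteration 3/4 --
  LT 135: heading 270 -> 45
  LT 135: heading 45 -> 180
  RT 135: heading 180 -> 45
  RT 180: heading 45 -> 225
  -- iteration 4/4 --
  LT 135: heading 225 -> 0
  LT 135: heading 0 -> 135
  RT 135: heading 135 -> 0
  RT 180: heading 0 -> 180
]
PU: pen up
RT 135: heading 180 -> 45
BK 4.4: (23.3,0) -> (20.189,-3.111) [heading=45, move]
Final: pos=(20.189,-3.111), heading=45, 2 segment(s) drawn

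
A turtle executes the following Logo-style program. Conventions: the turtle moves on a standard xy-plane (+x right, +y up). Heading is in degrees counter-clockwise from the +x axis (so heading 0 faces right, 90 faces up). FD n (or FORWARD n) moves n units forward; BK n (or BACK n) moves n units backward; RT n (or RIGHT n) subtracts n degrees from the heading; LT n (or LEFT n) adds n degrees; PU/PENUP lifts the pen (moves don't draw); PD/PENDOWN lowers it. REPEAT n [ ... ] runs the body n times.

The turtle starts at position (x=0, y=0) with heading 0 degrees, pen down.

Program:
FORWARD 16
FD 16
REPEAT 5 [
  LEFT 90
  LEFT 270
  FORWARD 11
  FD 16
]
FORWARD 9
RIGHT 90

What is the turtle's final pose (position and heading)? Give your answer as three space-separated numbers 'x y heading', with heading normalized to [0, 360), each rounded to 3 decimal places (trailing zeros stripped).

Answer: 176 0 270

Derivation:
Executing turtle program step by step:
Start: pos=(0,0), heading=0, pen down
FD 16: (0,0) -> (16,0) [heading=0, draw]
FD 16: (16,0) -> (32,0) [heading=0, draw]
REPEAT 5 [
  -- iteration 1/5 --
  LT 90: heading 0 -> 90
  LT 270: heading 90 -> 0
  FD 11: (32,0) -> (43,0) [heading=0, draw]
  FD 16: (43,0) -> (59,0) [heading=0, draw]
  -- iteration 2/5 --
  LT 90: heading 0 -> 90
  LT 270: heading 90 -> 0
  FD 11: (59,0) -> (70,0) [heading=0, draw]
  FD 16: (70,0) -> (86,0) [heading=0, draw]
  -- iteration 3/5 --
  LT 90: heading 0 -> 90
  LT 270: heading 90 -> 0
  FD 11: (86,0) -> (97,0) [heading=0, draw]
  FD 16: (97,0) -> (113,0) [heading=0, draw]
  -- iteration 4/5 --
  LT 90: heading 0 -> 90
  LT 270: heading 90 -> 0
  FD 11: (113,0) -> (124,0) [heading=0, draw]
  FD 16: (124,0) -> (140,0) [heading=0, draw]
  -- iteration 5/5 --
  LT 90: heading 0 -> 90
  LT 270: heading 90 -> 0
  FD 11: (140,0) -> (151,0) [heading=0, draw]
  FD 16: (151,0) -> (167,0) [heading=0, draw]
]
FD 9: (167,0) -> (176,0) [heading=0, draw]
RT 90: heading 0 -> 270
Final: pos=(176,0), heading=270, 13 segment(s) drawn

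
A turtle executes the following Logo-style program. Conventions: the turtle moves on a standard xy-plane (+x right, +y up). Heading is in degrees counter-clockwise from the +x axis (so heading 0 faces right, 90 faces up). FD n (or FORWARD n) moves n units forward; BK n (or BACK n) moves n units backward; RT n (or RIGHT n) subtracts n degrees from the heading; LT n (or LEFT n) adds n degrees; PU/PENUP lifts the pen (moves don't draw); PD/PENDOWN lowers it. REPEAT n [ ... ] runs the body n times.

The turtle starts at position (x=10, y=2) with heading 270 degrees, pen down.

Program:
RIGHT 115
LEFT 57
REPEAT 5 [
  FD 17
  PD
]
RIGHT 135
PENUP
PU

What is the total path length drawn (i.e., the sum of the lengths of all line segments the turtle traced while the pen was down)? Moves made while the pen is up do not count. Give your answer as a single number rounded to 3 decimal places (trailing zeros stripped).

Answer: 85

Derivation:
Executing turtle program step by step:
Start: pos=(10,2), heading=270, pen down
RT 115: heading 270 -> 155
LT 57: heading 155 -> 212
REPEAT 5 [
  -- iteration 1/5 --
  FD 17: (10,2) -> (-4.417,-7.009) [heading=212, draw]
  PD: pen down
  -- iteration 2/5 --
  FD 17: (-4.417,-7.009) -> (-18.834,-16.017) [heading=212, draw]
  PD: pen down
  -- iteration 3/5 --
  FD 17: (-18.834,-16.017) -> (-33.25,-25.026) [heading=212, draw]
  PD: pen down
  -- iteration 4/5 --
  FD 17: (-33.25,-25.026) -> (-47.667,-34.035) [heading=212, draw]
  PD: pen down
  -- iteration 5/5 --
  FD 17: (-47.667,-34.035) -> (-62.084,-43.043) [heading=212, draw]
  PD: pen down
]
RT 135: heading 212 -> 77
PU: pen up
PU: pen up
Final: pos=(-62.084,-43.043), heading=77, 5 segment(s) drawn

Segment lengths:
  seg 1: (10,2) -> (-4.417,-7.009), length = 17
  seg 2: (-4.417,-7.009) -> (-18.834,-16.017), length = 17
  seg 3: (-18.834,-16.017) -> (-33.25,-25.026), length = 17
  seg 4: (-33.25,-25.026) -> (-47.667,-34.035), length = 17
  seg 5: (-47.667,-34.035) -> (-62.084,-43.043), length = 17
Total = 85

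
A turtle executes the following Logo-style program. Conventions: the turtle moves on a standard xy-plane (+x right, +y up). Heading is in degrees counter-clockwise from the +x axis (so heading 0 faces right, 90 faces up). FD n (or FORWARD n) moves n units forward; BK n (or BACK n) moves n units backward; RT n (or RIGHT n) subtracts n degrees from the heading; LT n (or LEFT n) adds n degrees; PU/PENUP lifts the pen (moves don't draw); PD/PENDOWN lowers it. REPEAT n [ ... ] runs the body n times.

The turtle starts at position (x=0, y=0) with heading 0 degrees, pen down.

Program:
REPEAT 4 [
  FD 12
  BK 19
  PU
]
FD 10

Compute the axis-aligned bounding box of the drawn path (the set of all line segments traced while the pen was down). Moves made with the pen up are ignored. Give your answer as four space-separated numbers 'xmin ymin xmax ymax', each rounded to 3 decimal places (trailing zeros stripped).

Answer: -7 0 12 0

Derivation:
Executing turtle program step by step:
Start: pos=(0,0), heading=0, pen down
REPEAT 4 [
  -- iteration 1/4 --
  FD 12: (0,0) -> (12,0) [heading=0, draw]
  BK 19: (12,0) -> (-7,0) [heading=0, draw]
  PU: pen up
  -- iteration 2/4 --
  FD 12: (-7,0) -> (5,0) [heading=0, move]
  BK 19: (5,0) -> (-14,0) [heading=0, move]
  PU: pen up
  -- iteration 3/4 --
  FD 12: (-14,0) -> (-2,0) [heading=0, move]
  BK 19: (-2,0) -> (-21,0) [heading=0, move]
  PU: pen up
  -- iteration 4/4 --
  FD 12: (-21,0) -> (-9,0) [heading=0, move]
  BK 19: (-9,0) -> (-28,0) [heading=0, move]
  PU: pen up
]
FD 10: (-28,0) -> (-18,0) [heading=0, move]
Final: pos=(-18,0), heading=0, 2 segment(s) drawn

Segment endpoints: x in {-7, 0, 12}, y in {0}
xmin=-7, ymin=0, xmax=12, ymax=0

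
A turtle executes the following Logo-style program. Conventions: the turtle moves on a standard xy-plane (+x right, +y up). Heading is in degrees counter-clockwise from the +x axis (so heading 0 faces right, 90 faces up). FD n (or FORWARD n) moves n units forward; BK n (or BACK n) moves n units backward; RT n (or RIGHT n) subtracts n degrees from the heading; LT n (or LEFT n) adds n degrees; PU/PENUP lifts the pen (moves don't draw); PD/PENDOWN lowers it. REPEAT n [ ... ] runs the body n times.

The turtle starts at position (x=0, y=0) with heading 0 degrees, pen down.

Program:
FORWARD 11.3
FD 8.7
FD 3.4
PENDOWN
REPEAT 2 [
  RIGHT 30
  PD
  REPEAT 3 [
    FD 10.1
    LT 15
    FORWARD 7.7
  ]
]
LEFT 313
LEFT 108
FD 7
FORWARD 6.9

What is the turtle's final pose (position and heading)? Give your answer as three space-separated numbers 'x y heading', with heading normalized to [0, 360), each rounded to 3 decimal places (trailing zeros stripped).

Answer: 125.753 12.077 91

Derivation:
Executing turtle program step by step:
Start: pos=(0,0), heading=0, pen down
FD 11.3: (0,0) -> (11.3,0) [heading=0, draw]
FD 8.7: (11.3,0) -> (20,0) [heading=0, draw]
FD 3.4: (20,0) -> (23.4,0) [heading=0, draw]
PD: pen down
REPEAT 2 [
  -- iteration 1/2 --
  RT 30: heading 0 -> 330
  PD: pen down
  REPEAT 3 [
    -- iteration 1/3 --
    FD 10.1: (23.4,0) -> (32.147,-5.05) [heading=330, draw]
    LT 15: heading 330 -> 345
    FD 7.7: (32.147,-5.05) -> (39.584,-7.043) [heading=345, draw]
    -- iteration 2/3 --
    FD 10.1: (39.584,-7.043) -> (49.34,-9.657) [heading=345, draw]
    LT 15: heading 345 -> 0
    FD 7.7: (49.34,-9.657) -> (57.04,-9.657) [heading=0, draw]
    -- iteration 3/3 --
    FD 10.1: (57.04,-9.657) -> (67.14,-9.657) [heading=0, draw]
    LT 15: heading 0 -> 15
    FD 7.7: (67.14,-9.657) -> (74.578,-7.664) [heading=15, draw]
  ]
  -- iteration 2/2 --
  RT 30: heading 15 -> 345
  PD: pen down
  REPEAT 3 [
    -- iteration 1/3 --
    FD 10.1: (74.578,-7.664) -> (84.334,-10.278) [heading=345, draw]
    LT 15: heading 345 -> 0
    FD 7.7: (84.334,-10.278) -> (92.034,-10.278) [heading=0, draw]
    -- iteration 2/3 --
    FD 10.1: (92.034,-10.278) -> (102.134,-10.278) [heading=0, draw]
    LT 15: heading 0 -> 15
    FD 7.7: (102.134,-10.278) -> (109.571,-8.285) [heading=15, draw]
    -- iteration 3/3 --
    FD 10.1: (109.571,-8.285) -> (119.327,-5.671) [heading=15, draw]
    LT 15: heading 15 -> 30
    FD 7.7: (119.327,-5.671) -> (125.996,-1.821) [heading=30, draw]
  ]
]
LT 313: heading 30 -> 343
LT 108: heading 343 -> 91
FD 7: (125.996,-1.821) -> (125.874,5.178) [heading=91, draw]
FD 6.9: (125.874,5.178) -> (125.753,12.077) [heading=91, draw]
Final: pos=(125.753,12.077), heading=91, 17 segment(s) drawn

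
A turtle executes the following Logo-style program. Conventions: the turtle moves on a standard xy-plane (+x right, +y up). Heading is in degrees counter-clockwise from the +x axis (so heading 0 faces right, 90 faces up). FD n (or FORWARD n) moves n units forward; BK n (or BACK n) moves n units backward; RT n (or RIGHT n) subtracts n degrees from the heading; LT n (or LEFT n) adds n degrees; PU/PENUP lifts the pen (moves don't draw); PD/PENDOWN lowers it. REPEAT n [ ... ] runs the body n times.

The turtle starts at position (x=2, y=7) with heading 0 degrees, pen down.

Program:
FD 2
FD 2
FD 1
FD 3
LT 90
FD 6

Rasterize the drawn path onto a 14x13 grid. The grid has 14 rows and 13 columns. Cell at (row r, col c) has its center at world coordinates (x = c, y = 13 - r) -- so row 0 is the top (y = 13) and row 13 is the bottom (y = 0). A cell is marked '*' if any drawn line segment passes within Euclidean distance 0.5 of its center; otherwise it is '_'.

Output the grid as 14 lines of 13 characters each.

Answer: __________*__
__________*__
__________*__
__________*__
__________*__
__________*__
__*********__
_____________
_____________
_____________
_____________
_____________
_____________
_____________

Derivation:
Segment 0: (2,7) -> (4,7)
Segment 1: (4,7) -> (6,7)
Segment 2: (6,7) -> (7,7)
Segment 3: (7,7) -> (10,7)
Segment 4: (10,7) -> (10,13)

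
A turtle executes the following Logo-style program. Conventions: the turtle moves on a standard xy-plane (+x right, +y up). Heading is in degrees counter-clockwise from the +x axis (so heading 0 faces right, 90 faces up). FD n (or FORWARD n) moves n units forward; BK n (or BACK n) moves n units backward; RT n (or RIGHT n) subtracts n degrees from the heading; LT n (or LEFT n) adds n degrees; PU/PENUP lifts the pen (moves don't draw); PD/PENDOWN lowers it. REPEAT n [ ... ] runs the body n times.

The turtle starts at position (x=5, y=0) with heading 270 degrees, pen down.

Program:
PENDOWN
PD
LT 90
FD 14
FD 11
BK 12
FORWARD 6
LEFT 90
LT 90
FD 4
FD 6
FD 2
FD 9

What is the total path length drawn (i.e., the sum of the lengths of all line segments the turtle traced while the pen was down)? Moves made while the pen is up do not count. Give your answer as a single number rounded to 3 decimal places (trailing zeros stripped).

Executing turtle program step by step:
Start: pos=(5,0), heading=270, pen down
PD: pen down
PD: pen down
LT 90: heading 270 -> 0
FD 14: (5,0) -> (19,0) [heading=0, draw]
FD 11: (19,0) -> (30,0) [heading=0, draw]
BK 12: (30,0) -> (18,0) [heading=0, draw]
FD 6: (18,0) -> (24,0) [heading=0, draw]
LT 90: heading 0 -> 90
LT 90: heading 90 -> 180
FD 4: (24,0) -> (20,0) [heading=180, draw]
FD 6: (20,0) -> (14,0) [heading=180, draw]
FD 2: (14,0) -> (12,0) [heading=180, draw]
FD 9: (12,0) -> (3,0) [heading=180, draw]
Final: pos=(3,0), heading=180, 8 segment(s) drawn

Segment lengths:
  seg 1: (5,0) -> (19,0), length = 14
  seg 2: (19,0) -> (30,0), length = 11
  seg 3: (30,0) -> (18,0), length = 12
  seg 4: (18,0) -> (24,0), length = 6
  seg 5: (24,0) -> (20,0), length = 4
  seg 6: (20,0) -> (14,0), length = 6
  seg 7: (14,0) -> (12,0), length = 2
  seg 8: (12,0) -> (3,0), length = 9
Total = 64

Answer: 64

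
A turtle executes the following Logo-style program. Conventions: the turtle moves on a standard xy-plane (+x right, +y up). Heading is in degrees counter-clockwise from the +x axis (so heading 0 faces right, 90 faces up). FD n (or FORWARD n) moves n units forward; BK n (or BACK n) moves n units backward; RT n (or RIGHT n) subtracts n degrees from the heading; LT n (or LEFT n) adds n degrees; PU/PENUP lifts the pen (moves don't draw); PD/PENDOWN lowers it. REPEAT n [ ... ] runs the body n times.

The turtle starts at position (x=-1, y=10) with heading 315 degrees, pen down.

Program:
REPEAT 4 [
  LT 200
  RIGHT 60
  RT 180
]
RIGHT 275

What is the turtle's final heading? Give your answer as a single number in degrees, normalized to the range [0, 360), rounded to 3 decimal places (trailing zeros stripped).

Executing turtle program step by step:
Start: pos=(-1,10), heading=315, pen down
REPEAT 4 [
  -- iteration 1/4 --
  LT 200: heading 315 -> 155
  RT 60: heading 155 -> 95
  RT 180: heading 95 -> 275
  -- iteration 2/4 --
  LT 200: heading 275 -> 115
  RT 60: heading 115 -> 55
  RT 180: heading 55 -> 235
  -- iteration 3/4 --
  LT 200: heading 235 -> 75
  RT 60: heading 75 -> 15
  RT 180: heading 15 -> 195
  -- iteration 4/4 --
  LT 200: heading 195 -> 35
  RT 60: heading 35 -> 335
  RT 180: heading 335 -> 155
]
RT 275: heading 155 -> 240
Final: pos=(-1,10), heading=240, 0 segment(s) drawn

Answer: 240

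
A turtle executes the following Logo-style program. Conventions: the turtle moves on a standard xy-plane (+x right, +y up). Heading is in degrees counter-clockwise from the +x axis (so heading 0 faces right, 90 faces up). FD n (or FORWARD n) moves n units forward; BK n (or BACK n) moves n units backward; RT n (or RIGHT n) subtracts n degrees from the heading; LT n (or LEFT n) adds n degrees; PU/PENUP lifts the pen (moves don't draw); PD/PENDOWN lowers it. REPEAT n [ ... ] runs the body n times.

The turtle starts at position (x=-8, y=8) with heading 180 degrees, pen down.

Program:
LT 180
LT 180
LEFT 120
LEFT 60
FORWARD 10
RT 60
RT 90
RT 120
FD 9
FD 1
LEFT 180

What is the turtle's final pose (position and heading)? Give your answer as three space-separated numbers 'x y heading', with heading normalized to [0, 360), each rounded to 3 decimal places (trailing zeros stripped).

Answer: 2 18 270

Derivation:
Executing turtle program step by step:
Start: pos=(-8,8), heading=180, pen down
LT 180: heading 180 -> 0
LT 180: heading 0 -> 180
LT 120: heading 180 -> 300
LT 60: heading 300 -> 0
FD 10: (-8,8) -> (2,8) [heading=0, draw]
RT 60: heading 0 -> 300
RT 90: heading 300 -> 210
RT 120: heading 210 -> 90
FD 9: (2,8) -> (2,17) [heading=90, draw]
FD 1: (2,17) -> (2,18) [heading=90, draw]
LT 180: heading 90 -> 270
Final: pos=(2,18), heading=270, 3 segment(s) drawn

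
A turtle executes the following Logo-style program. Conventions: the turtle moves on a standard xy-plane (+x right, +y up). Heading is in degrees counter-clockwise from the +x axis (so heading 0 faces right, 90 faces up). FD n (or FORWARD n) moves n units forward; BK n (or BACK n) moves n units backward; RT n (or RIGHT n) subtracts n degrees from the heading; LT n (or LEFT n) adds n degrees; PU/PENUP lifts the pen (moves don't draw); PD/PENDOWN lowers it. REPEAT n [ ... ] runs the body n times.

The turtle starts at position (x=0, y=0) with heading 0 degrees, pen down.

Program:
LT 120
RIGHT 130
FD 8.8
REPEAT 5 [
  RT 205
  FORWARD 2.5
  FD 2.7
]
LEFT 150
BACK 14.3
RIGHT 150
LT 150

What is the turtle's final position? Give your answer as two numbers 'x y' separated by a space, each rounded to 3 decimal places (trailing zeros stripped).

Answer: 22.265 4.623

Derivation:
Executing turtle program step by step:
Start: pos=(0,0), heading=0, pen down
LT 120: heading 0 -> 120
RT 130: heading 120 -> 350
FD 8.8: (0,0) -> (8.666,-1.528) [heading=350, draw]
REPEAT 5 [
  -- iteration 1/5 --
  RT 205: heading 350 -> 145
  FD 2.5: (8.666,-1.528) -> (6.618,-0.094) [heading=145, draw]
  FD 2.7: (6.618,-0.094) -> (4.407,1.454) [heading=145, draw]
  -- iteration 2/5 --
  RT 205: heading 145 -> 300
  FD 2.5: (4.407,1.454) -> (5.657,-0.711) [heading=300, draw]
  FD 2.7: (5.657,-0.711) -> (7.007,-3.049) [heading=300, draw]
  -- iteration 3/5 --
  RT 205: heading 300 -> 95
  FD 2.5: (7.007,-3.049) -> (6.789,-0.558) [heading=95, draw]
  FD 2.7: (6.789,-0.558) -> (6.554,2.131) [heading=95, draw]
  -- iteration 4/5 --
  RT 205: heading 95 -> 250
  FD 2.5: (6.554,2.131) -> (5.698,-0.218) [heading=250, draw]
  FD 2.7: (5.698,-0.218) -> (4.775,-2.755) [heading=250, draw]
  -- iteration 5/5 --
  RT 205: heading 250 -> 45
  FD 2.5: (4.775,-2.755) -> (6.543,-0.987) [heading=45, draw]
  FD 2.7: (6.543,-0.987) -> (8.452,0.922) [heading=45, draw]
]
LT 150: heading 45 -> 195
BK 14.3: (8.452,0.922) -> (22.265,4.623) [heading=195, draw]
RT 150: heading 195 -> 45
LT 150: heading 45 -> 195
Final: pos=(22.265,4.623), heading=195, 12 segment(s) drawn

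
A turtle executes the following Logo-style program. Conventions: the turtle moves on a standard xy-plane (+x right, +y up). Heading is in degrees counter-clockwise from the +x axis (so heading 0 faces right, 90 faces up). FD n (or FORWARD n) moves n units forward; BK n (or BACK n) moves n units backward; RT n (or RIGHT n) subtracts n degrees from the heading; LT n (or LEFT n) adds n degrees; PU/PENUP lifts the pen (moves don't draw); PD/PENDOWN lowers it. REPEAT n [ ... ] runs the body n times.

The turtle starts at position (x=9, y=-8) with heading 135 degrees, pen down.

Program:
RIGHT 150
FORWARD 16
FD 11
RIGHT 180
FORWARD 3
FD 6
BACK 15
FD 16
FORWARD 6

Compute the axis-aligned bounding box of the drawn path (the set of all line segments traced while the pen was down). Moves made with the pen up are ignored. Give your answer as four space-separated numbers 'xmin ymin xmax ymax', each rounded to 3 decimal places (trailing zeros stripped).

Executing turtle program step by step:
Start: pos=(9,-8), heading=135, pen down
RT 150: heading 135 -> 345
FD 16: (9,-8) -> (24.455,-12.141) [heading=345, draw]
FD 11: (24.455,-12.141) -> (35.08,-14.988) [heading=345, draw]
RT 180: heading 345 -> 165
FD 3: (35.08,-14.988) -> (32.182,-14.212) [heading=165, draw]
FD 6: (32.182,-14.212) -> (26.387,-12.659) [heading=165, draw]
BK 15: (26.387,-12.659) -> (40.876,-16.541) [heading=165, draw]
FD 16: (40.876,-16.541) -> (25.421,-12.4) [heading=165, draw]
FD 6: (25.421,-12.4) -> (19.625,-10.847) [heading=165, draw]
Final: pos=(19.625,-10.847), heading=165, 7 segment(s) drawn

Segment endpoints: x in {9, 19.625, 24.455, 25.421, 26.387, 32.182, 35.08, 40.876}, y in {-16.541, -14.988, -14.212, -12.659, -12.4, -12.141, -10.847, -8}
xmin=9, ymin=-16.541, xmax=40.876, ymax=-8

Answer: 9 -16.541 40.876 -8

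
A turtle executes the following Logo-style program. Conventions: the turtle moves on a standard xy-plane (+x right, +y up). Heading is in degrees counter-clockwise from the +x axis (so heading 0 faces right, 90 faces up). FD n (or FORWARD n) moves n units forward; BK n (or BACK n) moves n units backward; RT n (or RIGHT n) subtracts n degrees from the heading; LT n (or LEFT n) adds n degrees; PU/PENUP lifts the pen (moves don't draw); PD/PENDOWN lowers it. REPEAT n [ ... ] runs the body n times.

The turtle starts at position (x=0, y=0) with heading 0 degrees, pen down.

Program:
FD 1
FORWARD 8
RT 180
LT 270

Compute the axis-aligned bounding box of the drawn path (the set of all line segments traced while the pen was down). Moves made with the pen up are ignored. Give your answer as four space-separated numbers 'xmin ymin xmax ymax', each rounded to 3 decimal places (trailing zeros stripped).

Answer: 0 0 9 0

Derivation:
Executing turtle program step by step:
Start: pos=(0,0), heading=0, pen down
FD 1: (0,0) -> (1,0) [heading=0, draw]
FD 8: (1,0) -> (9,0) [heading=0, draw]
RT 180: heading 0 -> 180
LT 270: heading 180 -> 90
Final: pos=(9,0), heading=90, 2 segment(s) drawn

Segment endpoints: x in {0, 1, 9}, y in {0}
xmin=0, ymin=0, xmax=9, ymax=0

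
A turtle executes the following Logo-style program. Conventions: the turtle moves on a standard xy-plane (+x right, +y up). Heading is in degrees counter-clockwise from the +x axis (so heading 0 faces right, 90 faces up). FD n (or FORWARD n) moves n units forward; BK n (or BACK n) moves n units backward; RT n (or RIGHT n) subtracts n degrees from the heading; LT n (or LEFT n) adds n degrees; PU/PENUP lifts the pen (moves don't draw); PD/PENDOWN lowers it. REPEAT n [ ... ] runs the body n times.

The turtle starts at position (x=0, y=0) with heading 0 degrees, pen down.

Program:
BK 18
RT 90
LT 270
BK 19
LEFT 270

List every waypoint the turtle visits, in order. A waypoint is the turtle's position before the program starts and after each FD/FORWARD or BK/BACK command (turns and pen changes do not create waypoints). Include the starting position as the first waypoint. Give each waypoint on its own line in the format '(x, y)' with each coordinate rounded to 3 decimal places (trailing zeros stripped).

Answer: (0, 0)
(-18, 0)
(1, 0)

Derivation:
Executing turtle program step by step:
Start: pos=(0,0), heading=0, pen down
BK 18: (0,0) -> (-18,0) [heading=0, draw]
RT 90: heading 0 -> 270
LT 270: heading 270 -> 180
BK 19: (-18,0) -> (1,0) [heading=180, draw]
LT 270: heading 180 -> 90
Final: pos=(1,0), heading=90, 2 segment(s) drawn
Waypoints (3 total):
(0, 0)
(-18, 0)
(1, 0)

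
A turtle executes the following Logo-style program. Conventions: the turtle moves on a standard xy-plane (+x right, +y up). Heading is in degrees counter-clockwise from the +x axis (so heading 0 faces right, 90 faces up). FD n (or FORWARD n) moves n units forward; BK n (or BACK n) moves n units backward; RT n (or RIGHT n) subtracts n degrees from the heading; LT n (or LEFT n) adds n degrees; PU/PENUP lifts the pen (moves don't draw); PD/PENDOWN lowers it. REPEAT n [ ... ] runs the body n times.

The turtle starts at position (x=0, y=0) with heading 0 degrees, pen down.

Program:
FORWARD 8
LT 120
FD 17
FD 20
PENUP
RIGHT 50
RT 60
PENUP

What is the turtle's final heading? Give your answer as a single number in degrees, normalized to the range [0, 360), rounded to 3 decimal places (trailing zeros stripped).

Executing turtle program step by step:
Start: pos=(0,0), heading=0, pen down
FD 8: (0,0) -> (8,0) [heading=0, draw]
LT 120: heading 0 -> 120
FD 17: (8,0) -> (-0.5,14.722) [heading=120, draw]
FD 20: (-0.5,14.722) -> (-10.5,32.043) [heading=120, draw]
PU: pen up
RT 50: heading 120 -> 70
RT 60: heading 70 -> 10
PU: pen up
Final: pos=(-10.5,32.043), heading=10, 3 segment(s) drawn

Answer: 10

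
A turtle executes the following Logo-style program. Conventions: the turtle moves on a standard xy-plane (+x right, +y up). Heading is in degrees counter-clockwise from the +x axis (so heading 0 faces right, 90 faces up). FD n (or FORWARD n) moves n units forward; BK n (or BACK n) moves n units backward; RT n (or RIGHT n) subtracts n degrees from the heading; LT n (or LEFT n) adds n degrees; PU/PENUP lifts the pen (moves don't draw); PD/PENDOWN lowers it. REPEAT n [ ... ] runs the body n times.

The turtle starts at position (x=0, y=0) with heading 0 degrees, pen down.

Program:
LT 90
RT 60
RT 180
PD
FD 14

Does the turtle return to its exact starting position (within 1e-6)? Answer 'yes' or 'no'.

Answer: no

Derivation:
Executing turtle program step by step:
Start: pos=(0,0), heading=0, pen down
LT 90: heading 0 -> 90
RT 60: heading 90 -> 30
RT 180: heading 30 -> 210
PD: pen down
FD 14: (0,0) -> (-12.124,-7) [heading=210, draw]
Final: pos=(-12.124,-7), heading=210, 1 segment(s) drawn

Start position: (0, 0)
Final position: (-12.124, -7)
Distance = 14; >= 1e-6 -> NOT closed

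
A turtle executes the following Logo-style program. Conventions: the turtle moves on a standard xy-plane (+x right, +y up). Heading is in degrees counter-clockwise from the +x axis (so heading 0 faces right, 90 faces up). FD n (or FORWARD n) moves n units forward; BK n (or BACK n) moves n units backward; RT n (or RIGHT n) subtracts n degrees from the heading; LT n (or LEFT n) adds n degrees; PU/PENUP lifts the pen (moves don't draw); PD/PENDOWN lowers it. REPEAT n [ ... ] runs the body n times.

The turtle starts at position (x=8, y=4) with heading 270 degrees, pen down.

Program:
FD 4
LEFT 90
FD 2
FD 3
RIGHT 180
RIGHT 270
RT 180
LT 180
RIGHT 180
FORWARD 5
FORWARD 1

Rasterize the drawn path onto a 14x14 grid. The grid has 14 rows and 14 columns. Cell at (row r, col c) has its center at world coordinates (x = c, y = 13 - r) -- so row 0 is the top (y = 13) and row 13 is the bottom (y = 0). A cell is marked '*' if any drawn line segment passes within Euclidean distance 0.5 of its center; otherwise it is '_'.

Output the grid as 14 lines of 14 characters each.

Segment 0: (8,4) -> (8,0)
Segment 1: (8,0) -> (10,-0)
Segment 2: (10,-0) -> (13,-0)
Segment 3: (13,-0) -> (13,5)
Segment 4: (13,5) -> (13,6)

Answer: ______________
______________
______________
______________
______________
______________
______________
_____________*
_____________*
________*____*
________*____*
________*____*
________*____*
________******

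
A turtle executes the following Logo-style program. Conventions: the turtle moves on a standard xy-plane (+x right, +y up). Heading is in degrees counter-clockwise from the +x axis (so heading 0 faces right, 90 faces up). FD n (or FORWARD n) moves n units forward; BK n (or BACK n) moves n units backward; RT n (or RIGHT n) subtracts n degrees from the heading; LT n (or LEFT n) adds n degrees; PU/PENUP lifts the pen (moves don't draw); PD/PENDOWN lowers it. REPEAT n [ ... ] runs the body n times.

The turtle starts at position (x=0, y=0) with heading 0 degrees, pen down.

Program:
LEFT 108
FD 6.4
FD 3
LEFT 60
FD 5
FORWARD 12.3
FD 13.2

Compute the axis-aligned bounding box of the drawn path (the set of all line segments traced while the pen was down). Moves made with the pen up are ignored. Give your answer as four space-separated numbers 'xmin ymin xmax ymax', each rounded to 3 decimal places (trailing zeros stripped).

Answer: -32.738 0 0 15.281

Derivation:
Executing turtle program step by step:
Start: pos=(0,0), heading=0, pen down
LT 108: heading 0 -> 108
FD 6.4: (0,0) -> (-1.978,6.087) [heading=108, draw]
FD 3: (-1.978,6.087) -> (-2.905,8.94) [heading=108, draw]
LT 60: heading 108 -> 168
FD 5: (-2.905,8.94) -> (-7.795,9.979) [heading=168, draw]
FD 12.3: (-7.795,9.979) -> (-19.827,12.537) [heading=168, draw]
FD 13.2: (-19.827,12.537) -> (-32.738,15.281) [heading=168, draw]
Final: pos=(-32.738,15.281), heading=168, 5 segment(s) drawn

Segment endpoints: x in {-32.738, -19.827, -7.795, -2.905, -1.978, 0}, y in {0, 6.087, 8.94, 9.979, 12.537, 15.281}
xmin=-32.738, ymin=0, xmax=0, ymax=15.281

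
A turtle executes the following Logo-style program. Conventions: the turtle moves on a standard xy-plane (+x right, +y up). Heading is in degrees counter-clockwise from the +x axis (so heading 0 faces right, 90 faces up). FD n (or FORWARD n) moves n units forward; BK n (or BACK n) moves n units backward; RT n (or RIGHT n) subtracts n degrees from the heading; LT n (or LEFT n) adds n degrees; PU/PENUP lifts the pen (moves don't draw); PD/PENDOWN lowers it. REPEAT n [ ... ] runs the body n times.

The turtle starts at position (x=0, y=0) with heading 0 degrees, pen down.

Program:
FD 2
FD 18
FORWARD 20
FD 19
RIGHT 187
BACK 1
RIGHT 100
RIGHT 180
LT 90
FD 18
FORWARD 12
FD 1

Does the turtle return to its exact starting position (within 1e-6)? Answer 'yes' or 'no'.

Executing turtle program step by step:
Start: pos=(0,0), heading=0, pen down
FD 2: (0,0) -> (2,0) [heading=0, draw]
FD 18: (2,0) -> (20,0) [heading=0, draw]
FD 20: (20,0) -> (40,0) [heading=0, draw]
FD 19: (40,0) -> (59,0) [heading=0, draw]
RT 187: heading 0 -> 173
BK 1: (59,0) -> (59.993,-0.122) [heading=173, draw]
RT 100: heading 173 -> 73
RT 180: heading 73 -> 253
LT 90: heading 253 -> 343
FD 18: (59.993,-0.122) -> (77.206,-5.385) [heading=343, draw]
FD 12: (77.206,-5.385) -> (88.682,-8.893) [heading=343, draw]
FD 1: (88.682,-8.893) -> (89.638,-9.185) [heading=343, draw]
Final: pos=(89.638,-9.185), heading=343, 8 segment(s) drawn

Start position: (0, 0)
Final position: (89.638, -9.185)
Distance = 90.107; >= 1e-6 -> NOT closed

Answer: no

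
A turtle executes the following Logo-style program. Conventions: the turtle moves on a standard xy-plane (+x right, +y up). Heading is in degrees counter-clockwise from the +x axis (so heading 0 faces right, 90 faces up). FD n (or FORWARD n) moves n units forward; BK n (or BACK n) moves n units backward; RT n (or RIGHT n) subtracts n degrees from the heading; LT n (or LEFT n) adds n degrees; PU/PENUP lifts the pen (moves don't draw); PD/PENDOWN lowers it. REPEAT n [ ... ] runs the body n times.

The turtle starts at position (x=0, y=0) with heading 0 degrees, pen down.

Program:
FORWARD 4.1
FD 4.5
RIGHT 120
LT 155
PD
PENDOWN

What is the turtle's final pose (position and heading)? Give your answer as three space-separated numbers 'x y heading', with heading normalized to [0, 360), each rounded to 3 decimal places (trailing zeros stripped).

Executing turtle program step by step:
Start: pos=(0,0), heading=0, pen down
FD 4.1: (0,0) -> (4.1,0) [heading=0, draw]
FD 4.5: (4.1,0) -> (8.6,0) [heading=0, draw]
RT 120: heading 0 -> 240
LT 155: heading 240 -> 35
PD: pen down
PD: pen down
Final: pos=(8.6,0), heading=35, 2 segment(s) drawn

Answer: 8.6 0 35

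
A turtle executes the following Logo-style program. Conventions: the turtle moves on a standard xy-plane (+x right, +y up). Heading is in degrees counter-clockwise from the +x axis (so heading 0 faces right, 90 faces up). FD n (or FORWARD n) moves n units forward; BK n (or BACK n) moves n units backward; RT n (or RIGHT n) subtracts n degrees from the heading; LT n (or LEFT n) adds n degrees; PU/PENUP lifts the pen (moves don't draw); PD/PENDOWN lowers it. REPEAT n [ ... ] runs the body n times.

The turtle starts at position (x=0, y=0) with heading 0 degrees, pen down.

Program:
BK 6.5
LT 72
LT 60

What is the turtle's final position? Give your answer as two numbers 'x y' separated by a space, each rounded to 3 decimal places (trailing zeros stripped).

Answer: -6.5 0

Derivation:
Executing turtle program step by step:
Start: pos=(0,0), heading=0, pen down
BK 6.5: (0,0) -> (-6.5,0) [heading=0, draw]
LT 72: heading 0 -> 72
LT 60: heading 72 -> 132
Final: pos=(-6.5,0), heading=132, 1 segment(s) drawn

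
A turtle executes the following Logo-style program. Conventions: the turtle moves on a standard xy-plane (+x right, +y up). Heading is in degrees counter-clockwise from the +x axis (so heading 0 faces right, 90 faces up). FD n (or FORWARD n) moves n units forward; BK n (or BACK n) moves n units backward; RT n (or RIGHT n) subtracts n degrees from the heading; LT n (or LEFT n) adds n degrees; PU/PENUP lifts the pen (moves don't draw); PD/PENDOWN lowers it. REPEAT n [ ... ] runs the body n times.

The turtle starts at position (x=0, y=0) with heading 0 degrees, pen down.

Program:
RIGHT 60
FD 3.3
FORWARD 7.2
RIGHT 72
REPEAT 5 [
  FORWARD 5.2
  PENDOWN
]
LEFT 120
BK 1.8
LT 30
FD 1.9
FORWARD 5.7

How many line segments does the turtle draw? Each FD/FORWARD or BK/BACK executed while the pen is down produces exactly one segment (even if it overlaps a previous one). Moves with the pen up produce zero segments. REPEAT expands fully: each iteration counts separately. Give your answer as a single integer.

Answer: 10

Derivation:
Executing turtle program step by step:
Start: pos=(0,0), heading=0, pen down
RT 60: heading 0 -> 300
FD 3.3: (0,0) -> (1.65,-2.858) [heading=300, draw]
FD 7.2: (1.65,-2.858) -> (5.25,-9.093) [heading=300, draw]
RT 72: heading 300 -> 228
REPEAT 5 [
  -- iteration 1/5 --
  FD 5.2: (5.25,-9.093) -> (1.771,-12.958) [heading=228, draw]
  PD: pen down
  -- iteration 2/5 --
  FD 5.2: (1.771,-12.958) -> (-1.709,-16.822) [heading=228, draw]
  PD: pen down
  -- iteration 3/5 --
  FD 5.2: (-1.709,-16.822) -> (-5.188,-20.686) [heading=228, draw]
  PD: pen down
  -- iteration 4/5 --
  FD 5.2: (-5.188,-20.686) -> (-8.668,-24.551) [heading=228, draw]
  PD: pen down
  -- iteration 5/5 --
  FD 5.2: (-8.668,-24.551) -> (-12.147,-28.415) [heading=228, draw]
  PD: pen down
]
LT 120: heading 228 -> 348
BK 1.8: (-12.147,-28.415) -> (-13.908,-28.041) [heading=348, draw]
LT 30: heading 348 -> 18
FD 1.9: (-13.908,-28.041) -> (-12.101,-27.454) [heading=18, draw]
FD 5.7: (-12.101,-27.454) -> (-6.68,-25.692) [heading=18, draw]
Final: pos=(-6.68,-25.692), heading=18, 10 segment(s) drawn
Segments drawn: 10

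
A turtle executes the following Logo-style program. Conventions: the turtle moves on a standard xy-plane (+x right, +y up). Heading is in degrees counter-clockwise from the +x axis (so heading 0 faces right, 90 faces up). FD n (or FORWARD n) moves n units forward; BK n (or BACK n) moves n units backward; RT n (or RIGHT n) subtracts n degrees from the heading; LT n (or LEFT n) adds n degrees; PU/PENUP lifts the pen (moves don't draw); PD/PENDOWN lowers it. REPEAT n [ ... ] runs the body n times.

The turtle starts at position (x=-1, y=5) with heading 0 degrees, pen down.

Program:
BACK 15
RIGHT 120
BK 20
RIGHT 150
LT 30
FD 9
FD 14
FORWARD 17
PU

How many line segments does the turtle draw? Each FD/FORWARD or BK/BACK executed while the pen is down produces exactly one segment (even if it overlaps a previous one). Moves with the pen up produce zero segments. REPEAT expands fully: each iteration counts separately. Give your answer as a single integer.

Executing turtle program step by step:
Start: pos=(-1,5), heading=0, pen down
BK 15: (-1,5) -> (-16,5) [heading=0, draw]
RT 120: heading 0 -> 240
BK 20: (-16,5) -> (-6,22.321) [heading=240, draw]
RT 150: heading 240 -> 90
LT 30: heading 90 -> 120
FD 9: (-6,22.321) -> (-10.5,30.115) [heading=120, draw]
FD 14: (-10.5,30.115) -> (-17.5,42.239) [heading=120, draw]
FD 17: (-17.5,42.239) -> (-26,56.962) [heading=120, draw]
PU: pen up
Final: pos=(-26,56.962), heading=120, 5 segment(s) drawn
Segments drawn: 5

Answer: 5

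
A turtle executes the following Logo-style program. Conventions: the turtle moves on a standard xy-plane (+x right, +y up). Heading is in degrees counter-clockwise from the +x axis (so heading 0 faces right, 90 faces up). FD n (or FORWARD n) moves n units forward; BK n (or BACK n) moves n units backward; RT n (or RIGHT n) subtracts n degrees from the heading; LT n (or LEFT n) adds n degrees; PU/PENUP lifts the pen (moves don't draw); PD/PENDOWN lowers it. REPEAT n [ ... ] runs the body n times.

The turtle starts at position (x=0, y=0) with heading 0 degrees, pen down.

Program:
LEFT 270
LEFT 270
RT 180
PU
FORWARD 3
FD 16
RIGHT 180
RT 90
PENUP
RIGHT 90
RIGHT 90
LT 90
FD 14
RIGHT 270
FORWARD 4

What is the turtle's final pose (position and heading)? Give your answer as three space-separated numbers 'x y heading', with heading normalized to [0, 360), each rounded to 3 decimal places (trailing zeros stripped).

Answer: 33 4 90

Derivation:
Executing turtle program step by step:
Start: pos=(0,0), heading=0, pen down
LT 270: heading 0 -> 270
LT 270: heading 270 -> 180
RT 180: heading 180 -> 0
PU: pen up
FD 3: (0,0) -> (3,0) [heading=0, move]
FD 16: (3,0) -> (19,0) [heading=0, move]
RT 180: heading 0 -> 180
RT 90: heading 180 -> 90
PU: pen up
RT 90: heading 90 -> 0
RT 90: heading 0 -> 270
LT 90: heading 270 -> 0
FD 14: (19,0) -> (33,0) [heading=0, move]
RT 270: heading 0 -> 90
FD 4: (33,0) -> (33,4) [heading=90, move]
Final: pos=(33,4), heading=90, 0 segment(s) drawn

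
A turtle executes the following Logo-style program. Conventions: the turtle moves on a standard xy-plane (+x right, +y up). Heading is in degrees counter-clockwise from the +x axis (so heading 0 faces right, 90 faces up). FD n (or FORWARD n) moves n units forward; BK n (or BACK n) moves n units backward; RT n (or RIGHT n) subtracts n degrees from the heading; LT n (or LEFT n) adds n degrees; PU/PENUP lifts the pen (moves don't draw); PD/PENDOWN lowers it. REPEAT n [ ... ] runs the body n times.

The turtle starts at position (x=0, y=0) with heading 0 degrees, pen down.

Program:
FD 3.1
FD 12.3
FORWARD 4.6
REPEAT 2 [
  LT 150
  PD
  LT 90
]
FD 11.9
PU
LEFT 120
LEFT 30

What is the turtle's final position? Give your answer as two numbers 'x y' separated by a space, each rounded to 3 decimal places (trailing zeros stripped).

Answer: 14.05 10.306

Derivation:
Executing turtle program step by step:
Start: pos=(0,0), heading=0, pen down
FD 3.1: (0,0) -> (3.1,0) [heading=0, draw]
FD 12.3: (3.1,0) -> (15.4,0) [heading=0, draw]
FD 4.6: (15.4,0) -> (20,0) [heading=0, draw]
REPEAT 2 [
  -- iteration 1/2 --
  LT 150: heading 0 -> 150
  PD: pen down
  LT 90: heading 150 -> 240
  -- iteration 2/2 --
  LT 150: heading 240 -> 30
  PD: pen down
  LT 90: heading 30 -> 120
]
FD 11.9: (20,0) -> (14.05,10.306) [heading=120, draw]
PU: pen up
LT 120: heading 120 -> 240
LT 30: heading 240 -> 270
Final: pos=(14.05,10.306), heading=270, 4 segment(s) drawn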